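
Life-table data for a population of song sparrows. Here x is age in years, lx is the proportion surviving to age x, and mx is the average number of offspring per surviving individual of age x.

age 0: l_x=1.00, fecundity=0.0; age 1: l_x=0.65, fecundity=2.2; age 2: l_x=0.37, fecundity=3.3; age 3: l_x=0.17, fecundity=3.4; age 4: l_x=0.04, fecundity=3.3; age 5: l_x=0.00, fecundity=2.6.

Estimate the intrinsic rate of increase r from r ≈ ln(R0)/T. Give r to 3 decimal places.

R0 = Σ lx·mx = 0 + 1.43 + 1.221 + 0.578 + 0.132 + 0 = 3.361
Σ x·lx·mx = 6.134; T = 6.134/3.361 = 1.82505…
r ≈ ln(R0)/T = ln(3.361)/1.82505… = 0.66422… → 0.664

0.664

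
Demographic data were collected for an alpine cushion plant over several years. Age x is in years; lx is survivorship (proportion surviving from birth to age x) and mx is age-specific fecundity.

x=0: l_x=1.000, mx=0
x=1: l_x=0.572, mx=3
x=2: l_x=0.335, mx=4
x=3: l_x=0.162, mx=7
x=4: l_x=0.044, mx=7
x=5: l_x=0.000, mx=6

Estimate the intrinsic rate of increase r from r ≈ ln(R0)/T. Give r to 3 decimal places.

R0 = Σ lx·mx = 0 + 1.716 + 1.34 + 1.134 + 0.308 + 0 = 4.498
Σ x·lx·mx = 9.03; T = 9.03/4.498 = 2.00756…
r ≈ ln(R0)/T = ln(4.498)/2.00756… = 0.74899… → 0.749

0.749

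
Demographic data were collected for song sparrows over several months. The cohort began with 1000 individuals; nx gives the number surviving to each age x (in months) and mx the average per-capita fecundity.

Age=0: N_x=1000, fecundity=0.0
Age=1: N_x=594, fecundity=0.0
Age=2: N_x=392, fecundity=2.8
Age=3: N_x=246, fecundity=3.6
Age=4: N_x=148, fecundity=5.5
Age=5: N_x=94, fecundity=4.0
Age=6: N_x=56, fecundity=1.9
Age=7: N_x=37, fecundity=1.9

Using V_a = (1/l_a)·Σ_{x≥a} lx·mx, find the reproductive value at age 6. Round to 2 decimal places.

3.16

lx = nx/n0 = nx/1000: 1, 0.594, 0.392, 0.246, 0.148, 0.094, 0.056, 0.037
lx·mx for x ≥ 6: 0.1064, 0.0703 → sum = 0.1767
V_6 = 0.1767 / l_6 = 0.1767 / 0.056 = 3.155357… → 3.16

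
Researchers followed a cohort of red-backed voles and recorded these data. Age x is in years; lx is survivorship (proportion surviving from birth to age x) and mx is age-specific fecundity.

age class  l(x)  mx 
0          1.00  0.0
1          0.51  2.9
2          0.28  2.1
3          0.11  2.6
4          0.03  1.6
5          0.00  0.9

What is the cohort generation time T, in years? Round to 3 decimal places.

lx·mx: 0, 1.479, 0.588, 0.286, 0.048, 0 → R0 = 2.401
x·lx·mx: 0, 1.479, 1.176, 0.858, 0.192, 0 → Σ = 3.705
T = 3.705 / 2.401 = 1.543107… → 1.543

1.543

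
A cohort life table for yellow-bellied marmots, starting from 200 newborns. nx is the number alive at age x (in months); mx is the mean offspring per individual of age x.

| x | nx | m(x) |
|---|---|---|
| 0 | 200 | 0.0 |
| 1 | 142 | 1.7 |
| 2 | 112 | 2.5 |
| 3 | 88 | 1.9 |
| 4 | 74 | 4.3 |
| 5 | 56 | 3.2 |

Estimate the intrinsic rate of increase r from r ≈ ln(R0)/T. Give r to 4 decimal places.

lx = nx/n0 = nx/200: 1, 0.71, 0.56, 0.44, 0.37, 0.28
R0 = Σ lx·mx = 0 + 1.207 + 1.4 + 0.836 + 1.591 + 0.896 = 5.93
Σ x·lx·mx = 17.359; T = 17.359/5.93 = 2.92732…
r ≈ ln(R0)/T = ln(5.93)/2.92732… = 0.608073… → 0.6081

0.6081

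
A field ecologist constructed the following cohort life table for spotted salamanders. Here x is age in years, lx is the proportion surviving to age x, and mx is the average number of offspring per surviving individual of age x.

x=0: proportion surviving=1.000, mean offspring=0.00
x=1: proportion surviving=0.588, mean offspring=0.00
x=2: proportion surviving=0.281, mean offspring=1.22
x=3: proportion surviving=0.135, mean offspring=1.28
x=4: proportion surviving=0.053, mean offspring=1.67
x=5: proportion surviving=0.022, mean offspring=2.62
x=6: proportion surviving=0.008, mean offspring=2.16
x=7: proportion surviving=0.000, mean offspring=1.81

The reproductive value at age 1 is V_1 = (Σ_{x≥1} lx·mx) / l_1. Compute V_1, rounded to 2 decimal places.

lx·mx for x ≥ 1: 0, 0.34282, 0.1728, 0.08851, 0.05764, 0.01728, 0 → sum = 0.67905
V_1 = 0.67905 / l_1 = 0.67905 / 0.588 = 1.154847… → 1.15

1.15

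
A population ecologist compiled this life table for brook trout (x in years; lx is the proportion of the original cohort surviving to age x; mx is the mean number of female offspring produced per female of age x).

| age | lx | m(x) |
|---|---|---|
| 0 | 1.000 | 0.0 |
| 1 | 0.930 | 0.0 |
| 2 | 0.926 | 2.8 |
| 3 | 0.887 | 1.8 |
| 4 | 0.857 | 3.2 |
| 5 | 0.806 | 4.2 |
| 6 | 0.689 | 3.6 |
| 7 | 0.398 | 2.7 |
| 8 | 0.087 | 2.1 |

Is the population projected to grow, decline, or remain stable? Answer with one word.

R0 = Σ lx·mx = 0 + 0 + 2.5928 + 1.5966 + 2.7424 + 3.3852 + 2.4804 + 1.0746 + 0.1827 = 14.0547
R0 > 1, so the population is growing.

growing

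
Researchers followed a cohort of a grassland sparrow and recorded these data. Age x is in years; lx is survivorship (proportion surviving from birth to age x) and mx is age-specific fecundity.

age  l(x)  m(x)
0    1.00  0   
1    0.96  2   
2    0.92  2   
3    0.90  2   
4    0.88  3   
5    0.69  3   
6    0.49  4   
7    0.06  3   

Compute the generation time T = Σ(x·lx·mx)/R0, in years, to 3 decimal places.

3.620

lx·mx: 0, 1.92, 1.84, 1.8, 2.64, 2.07, 1.96, 0.18 → R0 = 12.41
x·lx·mx: 0, 1.92, 3.68, 5.4, 10.56, 10.35, 11.76, 1.26 → Σ = 44.93
T = 44.93 / 12.41 = 3.620467… → 3.620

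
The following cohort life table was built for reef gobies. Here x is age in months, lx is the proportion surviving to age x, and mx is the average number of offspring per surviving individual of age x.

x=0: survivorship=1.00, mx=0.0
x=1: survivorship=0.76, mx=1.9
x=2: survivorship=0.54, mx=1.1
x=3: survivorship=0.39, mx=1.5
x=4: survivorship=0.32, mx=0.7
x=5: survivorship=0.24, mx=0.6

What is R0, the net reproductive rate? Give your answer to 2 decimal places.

2.99

lx·mx by age: 0, 1.444, 0.594, 0.585, 0.224, 0.144
R0 = Σ lx·mx = 2.991 → 2.99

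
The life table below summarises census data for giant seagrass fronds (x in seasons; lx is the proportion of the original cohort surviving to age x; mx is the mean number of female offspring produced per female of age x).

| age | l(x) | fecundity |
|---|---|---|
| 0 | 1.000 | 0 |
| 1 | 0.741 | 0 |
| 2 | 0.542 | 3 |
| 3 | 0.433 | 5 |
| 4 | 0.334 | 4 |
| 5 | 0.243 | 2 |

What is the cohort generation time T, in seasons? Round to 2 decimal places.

lx·mx: 0, 0, 1.626, 2.165, 1.336, 0.486 → R0 = 5.613
x·lx·mx: 0, 0, 3.252, 6.495, 5.344, 2.43 → Σ = 17.521
T = 17.521 / 5.613 = 3.121504… → 3.12

3.12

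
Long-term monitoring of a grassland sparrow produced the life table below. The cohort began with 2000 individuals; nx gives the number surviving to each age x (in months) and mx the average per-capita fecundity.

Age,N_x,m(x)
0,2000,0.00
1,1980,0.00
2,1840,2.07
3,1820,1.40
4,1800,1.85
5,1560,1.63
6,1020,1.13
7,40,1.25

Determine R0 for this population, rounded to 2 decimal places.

lx = nx/n0 = nx/2000: 1, 0.99, 0.92, 0.91, 0.9, 0.78, 0.51, 0.02
lx·mx by age: 0, 0, 1.9044, 1.274, 1.665, 1.2714, 0.5763, 0.025
R0 = Σ lx·mx = 6.7161 → 6.72

6.72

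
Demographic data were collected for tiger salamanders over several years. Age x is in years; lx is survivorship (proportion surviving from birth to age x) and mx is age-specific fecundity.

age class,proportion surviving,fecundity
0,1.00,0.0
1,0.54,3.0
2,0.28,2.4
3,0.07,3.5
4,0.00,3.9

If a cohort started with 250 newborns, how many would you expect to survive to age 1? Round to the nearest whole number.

Expected survivors = N0 · l_1 = 250 × 0.54 = 135 → 135

135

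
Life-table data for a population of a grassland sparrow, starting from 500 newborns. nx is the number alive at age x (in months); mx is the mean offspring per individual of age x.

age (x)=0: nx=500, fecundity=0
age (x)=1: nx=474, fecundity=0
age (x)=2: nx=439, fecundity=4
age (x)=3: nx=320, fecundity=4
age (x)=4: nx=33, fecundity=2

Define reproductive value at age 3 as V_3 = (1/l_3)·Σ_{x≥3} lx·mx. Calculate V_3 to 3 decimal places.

lx = nx/n0 = nx/500: 1, 0.948, 0.878, 0.64, 0.066
lx·mx for x ≥ 3: 2.56, 0.132 → sum = 2.692
V_3 = 2.692 / l_3 = 2.692 / 0.64 = 4.20625 → 4.206

4.206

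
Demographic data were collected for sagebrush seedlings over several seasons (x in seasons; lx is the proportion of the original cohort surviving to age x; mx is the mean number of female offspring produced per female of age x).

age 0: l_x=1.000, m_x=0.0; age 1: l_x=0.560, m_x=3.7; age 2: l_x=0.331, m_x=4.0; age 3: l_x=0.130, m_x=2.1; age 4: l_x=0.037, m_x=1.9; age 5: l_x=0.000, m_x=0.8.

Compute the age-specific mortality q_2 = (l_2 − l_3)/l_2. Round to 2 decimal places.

q_2 = (l_2 − l_3) / l_2 = (0.331 − 0.13) / 0.331
     = 0.201 / 0.331 = 0.607251… → 0.61

0.61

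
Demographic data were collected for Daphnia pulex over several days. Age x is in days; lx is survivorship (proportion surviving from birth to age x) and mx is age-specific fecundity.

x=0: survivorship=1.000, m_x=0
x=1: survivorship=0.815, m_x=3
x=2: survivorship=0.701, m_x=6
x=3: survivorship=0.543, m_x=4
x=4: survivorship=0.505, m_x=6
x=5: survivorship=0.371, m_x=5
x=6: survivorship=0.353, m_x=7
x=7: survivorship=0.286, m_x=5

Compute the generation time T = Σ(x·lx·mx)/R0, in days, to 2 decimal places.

3.61

lx·mx: 0, 2.445, 4.206, 2.172, 3.03, 1.855, 2.471, 1.43 → R0 = 17.609
x·lx·mx: 0, 2.445, 8.412, 6.516, 12.12, 9.275, 14.826, 10.01 → Σ = 63.604
T = 63.604 / 17.609 = 3.612017… → 3.61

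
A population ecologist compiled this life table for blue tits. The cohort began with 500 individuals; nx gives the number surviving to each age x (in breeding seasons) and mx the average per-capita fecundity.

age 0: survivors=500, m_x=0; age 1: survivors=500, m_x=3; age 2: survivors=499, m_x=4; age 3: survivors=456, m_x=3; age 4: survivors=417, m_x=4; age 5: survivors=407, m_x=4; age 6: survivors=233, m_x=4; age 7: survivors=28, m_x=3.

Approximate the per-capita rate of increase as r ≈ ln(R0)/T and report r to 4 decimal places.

0.8729

lx = nx/n0 = nx/500: 1, 1, 0.998, 0.912, 0.834, 0.814, 0.466, 0.056
R0 = Σ lx·mx = 0 + 3 + 3.992 + 2.736 + 3.336 + 3.256 + 1.864 + 0.168 = 18.352
Σ x·lx·mx = 61.176; T = 61.176/18.352 = 3.33348…
r ≈ ln(R0)/T = ln(18.352)/3.33348… = 0.872884… → 0.8729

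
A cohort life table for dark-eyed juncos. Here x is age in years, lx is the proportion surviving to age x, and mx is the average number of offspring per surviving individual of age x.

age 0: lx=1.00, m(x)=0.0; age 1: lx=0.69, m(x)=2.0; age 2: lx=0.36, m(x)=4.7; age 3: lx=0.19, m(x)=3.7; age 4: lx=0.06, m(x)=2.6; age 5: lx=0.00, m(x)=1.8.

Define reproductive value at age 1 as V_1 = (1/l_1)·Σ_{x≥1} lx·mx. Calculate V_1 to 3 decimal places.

5.697

lx·mx for x ≥ 1: 1.38, 1.692, 0.703, 0.156, 0 → sum = 3.931
V_1 = 3.931 / l_1 = 3.931 / 0.69 = 5.697101… → 5.697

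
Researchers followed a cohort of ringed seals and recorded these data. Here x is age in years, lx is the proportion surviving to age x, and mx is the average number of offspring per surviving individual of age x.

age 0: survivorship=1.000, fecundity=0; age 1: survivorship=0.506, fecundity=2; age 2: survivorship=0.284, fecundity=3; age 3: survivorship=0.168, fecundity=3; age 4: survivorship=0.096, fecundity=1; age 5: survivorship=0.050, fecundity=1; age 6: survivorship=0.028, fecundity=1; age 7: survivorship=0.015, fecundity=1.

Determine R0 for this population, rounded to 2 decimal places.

2.56

lx·mx by age: 0, 1.012, 0.852, 0.504, 0.096, 0.05, 0.028, 0.015
R0 = Σ lx·mx = 2.557 → 2.56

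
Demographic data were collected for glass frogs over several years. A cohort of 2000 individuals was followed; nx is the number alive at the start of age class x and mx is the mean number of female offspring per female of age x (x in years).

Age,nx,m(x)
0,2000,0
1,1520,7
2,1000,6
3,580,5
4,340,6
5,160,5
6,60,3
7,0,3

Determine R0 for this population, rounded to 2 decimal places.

lx = nx/n0 = nx/2000: 1, 0.76, 0.5, 0.29, 0.17, 0.08, 0.03, 0
lx·mx by age: 0, 5.32, 3, 1.45, 1.02, 0.4, 0.09, 0
R0 = Σ lx·mx = 11.28 → 11.28

11.28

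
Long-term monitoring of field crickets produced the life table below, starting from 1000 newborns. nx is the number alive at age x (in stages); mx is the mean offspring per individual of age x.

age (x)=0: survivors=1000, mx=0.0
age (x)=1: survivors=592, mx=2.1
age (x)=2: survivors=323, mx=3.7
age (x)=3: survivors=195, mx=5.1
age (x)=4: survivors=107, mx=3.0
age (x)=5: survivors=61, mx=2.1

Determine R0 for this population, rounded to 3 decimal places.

lx = nx/n0 = nx/1000: 1, 0.592, 0.323, 0.195, 0.107, 0.061
lx·mx by age: 0, 1.2432, 1.1951, 0.9945, 0.321, 0.1281
R0 = Σ lx·mx = 3.8819 → 3.882

3.882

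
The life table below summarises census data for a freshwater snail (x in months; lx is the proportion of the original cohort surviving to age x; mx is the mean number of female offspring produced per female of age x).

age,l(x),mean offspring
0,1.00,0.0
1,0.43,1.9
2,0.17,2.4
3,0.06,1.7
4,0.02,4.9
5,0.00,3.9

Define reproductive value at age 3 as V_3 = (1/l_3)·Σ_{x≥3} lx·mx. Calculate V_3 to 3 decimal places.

3.333

lx·mx for x ≥ 3: 0.102, 0.098, 0 → sum = 0.2
V_3 = 0.2 / l_3 = 0.2 / 0.06 = 3.333333… → 3.333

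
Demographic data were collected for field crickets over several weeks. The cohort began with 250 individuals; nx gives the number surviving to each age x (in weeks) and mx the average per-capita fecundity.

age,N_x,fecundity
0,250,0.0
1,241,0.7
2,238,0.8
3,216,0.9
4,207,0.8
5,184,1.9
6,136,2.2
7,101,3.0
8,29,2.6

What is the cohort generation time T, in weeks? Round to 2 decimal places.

lx = nx/n0 = nx/250: 1, 0.964, 0.952, 0.864, 0.828, 0.736, 0.544, 0.404, 0.116
lx·mx: 0, 0.6748, 0.7616, 0.7776, 0.6624, 1.3984, 1.1968, 1.212, 0.3016 → R0 = 6.9852
x·lx·mx: 0, 0.6748, 1.5232, 2.3328, 2.6496, 6.992, 7.1808, 8.484, 2.4128 → Σ = 32.25
T = 32.25 / 6.9852 = 4.616904… → 4.62

4.62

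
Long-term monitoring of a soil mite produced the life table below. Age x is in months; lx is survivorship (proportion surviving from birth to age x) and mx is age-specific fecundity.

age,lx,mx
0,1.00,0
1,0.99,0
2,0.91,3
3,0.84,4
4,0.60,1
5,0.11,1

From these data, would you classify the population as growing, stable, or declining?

R0 = Σ lx·mx = 0 + 0 + 2.73 + 3.36 + 0.6 + 0.11 = 6.8
R0 > 1, so the population is growing.

growing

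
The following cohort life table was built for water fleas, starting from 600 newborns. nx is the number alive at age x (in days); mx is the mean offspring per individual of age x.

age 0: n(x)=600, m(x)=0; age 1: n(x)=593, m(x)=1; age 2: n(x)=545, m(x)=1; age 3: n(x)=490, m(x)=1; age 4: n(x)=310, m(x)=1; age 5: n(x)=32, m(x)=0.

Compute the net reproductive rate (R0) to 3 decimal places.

lx = nx/n0 = nx/600: 1, 0.98833…, 0.90833…, 0.81667…, 0.51667…, 0.05333…
lx·mx by age: 0, 0.988333…, 0.908333…, 0.816667…, 0.516667…, 0
R0 = Σ lx·mx = 3.23… → 3.230

3.230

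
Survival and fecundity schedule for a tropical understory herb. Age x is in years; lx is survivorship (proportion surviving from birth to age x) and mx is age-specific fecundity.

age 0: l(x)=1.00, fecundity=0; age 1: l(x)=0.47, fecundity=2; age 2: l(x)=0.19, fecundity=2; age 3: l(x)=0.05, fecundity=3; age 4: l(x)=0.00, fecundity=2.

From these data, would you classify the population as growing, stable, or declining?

growing

R0 = Σ lx·mx = 0 + 0.94 + 0.38 + 0.15 + 0 = 1.47
R0 > 1, so the population is growing.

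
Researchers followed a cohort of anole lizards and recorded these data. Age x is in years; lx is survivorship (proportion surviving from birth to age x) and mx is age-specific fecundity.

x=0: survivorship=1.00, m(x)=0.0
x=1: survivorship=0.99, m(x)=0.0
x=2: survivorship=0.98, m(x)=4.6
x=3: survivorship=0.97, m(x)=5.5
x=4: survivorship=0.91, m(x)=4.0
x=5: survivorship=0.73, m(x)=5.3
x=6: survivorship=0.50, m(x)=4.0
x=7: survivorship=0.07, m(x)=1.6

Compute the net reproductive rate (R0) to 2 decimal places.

19.46

lx·mx by age: 0, 0, 4.508, 5.335, 3.64, 3.869, 2, 0.112
R0 = Σ lx·mx = 19.464 → 19.46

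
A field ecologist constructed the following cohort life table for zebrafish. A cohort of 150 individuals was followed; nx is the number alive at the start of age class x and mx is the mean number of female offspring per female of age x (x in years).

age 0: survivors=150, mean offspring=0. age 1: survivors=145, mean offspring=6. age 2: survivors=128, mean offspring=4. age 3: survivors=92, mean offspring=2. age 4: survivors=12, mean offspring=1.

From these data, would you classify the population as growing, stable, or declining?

lx = nx/n0 = nx/150: 1, 0.96667…, 0.85333…, 0.61333…, 0.08
R0 = Σ lx·mx = 0 + 5.8… + 3.413333… + 1.226667… + 0.08 = 10.52…
R0 > 1, so the population is growing.

growing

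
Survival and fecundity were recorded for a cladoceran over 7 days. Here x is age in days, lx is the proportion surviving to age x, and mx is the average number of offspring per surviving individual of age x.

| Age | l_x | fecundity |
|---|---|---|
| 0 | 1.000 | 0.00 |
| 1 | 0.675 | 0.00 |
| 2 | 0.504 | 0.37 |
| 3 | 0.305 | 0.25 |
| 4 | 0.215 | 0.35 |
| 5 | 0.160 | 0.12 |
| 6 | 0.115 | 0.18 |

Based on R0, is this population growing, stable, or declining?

declining

R0 = Σ lx·mx = 0 + 0 + 0.18648 + 0.07625 + 0.07525 + 0.0192 + 0.0207 = 0.37788
R0 < 1, so the population is declining.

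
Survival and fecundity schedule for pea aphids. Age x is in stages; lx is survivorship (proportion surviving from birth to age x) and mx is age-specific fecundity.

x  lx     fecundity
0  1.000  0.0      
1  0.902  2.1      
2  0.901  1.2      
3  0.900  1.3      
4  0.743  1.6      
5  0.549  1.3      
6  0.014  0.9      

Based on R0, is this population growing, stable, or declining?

R0 = Σ lx·mx = 0 + 1.8942 + 1.0812 + 1.17 + 1.1888 + 0.7137 + 0.0126 = 6.0605
R0 > 1, so the population is growing.

growing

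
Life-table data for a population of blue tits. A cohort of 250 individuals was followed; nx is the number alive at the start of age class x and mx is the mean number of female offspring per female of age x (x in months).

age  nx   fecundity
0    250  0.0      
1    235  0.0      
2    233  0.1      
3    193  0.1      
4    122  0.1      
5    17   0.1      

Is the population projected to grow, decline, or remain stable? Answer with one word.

lx = nx/n0 = nx/250: 1, 0.94, 0.932, 0.772, 0.488, 0.068
R0 = Σ lx·mx = 0 + 0 + 0.0932 + 0.0772 + 0.0488 + 0.0068 = 0.226
R0 < 1, so the population is declining.

declining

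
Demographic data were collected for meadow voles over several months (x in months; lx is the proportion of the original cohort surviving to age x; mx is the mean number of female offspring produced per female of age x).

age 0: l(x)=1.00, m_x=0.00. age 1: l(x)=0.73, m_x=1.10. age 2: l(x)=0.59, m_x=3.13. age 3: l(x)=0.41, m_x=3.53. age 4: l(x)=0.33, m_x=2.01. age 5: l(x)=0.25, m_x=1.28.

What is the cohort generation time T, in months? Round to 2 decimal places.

2.58

lx·mx: 0, 0.803, 1.8467, 1.4473, 0.6633, 0.32 → R0 = 5.0803
x·lx·mx: 0, 0.803, 3.6934, 4.3419, 2.6532, 1.6 → Σ = 13.0915
T = 13.0915 / 5.0803 = 2.576915… → 2.58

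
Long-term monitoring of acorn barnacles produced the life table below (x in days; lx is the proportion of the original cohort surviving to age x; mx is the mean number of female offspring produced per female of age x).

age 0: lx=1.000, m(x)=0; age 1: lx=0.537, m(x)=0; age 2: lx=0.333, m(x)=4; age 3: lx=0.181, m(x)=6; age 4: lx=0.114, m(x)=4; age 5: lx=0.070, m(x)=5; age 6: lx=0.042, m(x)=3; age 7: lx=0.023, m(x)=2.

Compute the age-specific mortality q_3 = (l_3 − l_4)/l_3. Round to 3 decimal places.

q_3 = (l_3 − l_4) / l_3 = (0.181 − 0.114) / 0.181
     = 0.067 / 0.181 = 0.370166… → 0.370

0.370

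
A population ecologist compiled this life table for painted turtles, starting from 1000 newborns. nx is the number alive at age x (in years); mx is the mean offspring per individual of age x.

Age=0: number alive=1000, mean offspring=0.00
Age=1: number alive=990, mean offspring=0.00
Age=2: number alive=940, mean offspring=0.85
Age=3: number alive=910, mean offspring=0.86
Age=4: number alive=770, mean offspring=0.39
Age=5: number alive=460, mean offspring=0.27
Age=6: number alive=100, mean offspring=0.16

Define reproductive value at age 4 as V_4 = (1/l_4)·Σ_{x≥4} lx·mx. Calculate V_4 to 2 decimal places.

0.57

lx = nx/n0 = nx/1000: 1, 0.99, 0.94, 0.91, 0.77, 0.46, 0.1
lx·mx for x ≥ 4: 0.3003, 0.1242, 0.016 → sum = 0.4405
V_4 = 0.4405 / l_4 = 0.4405 / 0.77 = 0.572078… → 0.57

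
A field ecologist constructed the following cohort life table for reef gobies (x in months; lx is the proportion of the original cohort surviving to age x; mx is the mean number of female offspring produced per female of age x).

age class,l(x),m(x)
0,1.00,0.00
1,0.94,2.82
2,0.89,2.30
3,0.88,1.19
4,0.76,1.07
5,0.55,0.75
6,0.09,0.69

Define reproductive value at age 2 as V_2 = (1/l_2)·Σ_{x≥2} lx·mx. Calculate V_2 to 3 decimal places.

lx·mx for x ≥ 2: 2.047, 1.0472, 0.8132, 0.4125, 0.0621 → sum = 4.382
V_2 = 4.382 / l_2 = 4.382 / 0.89 = 4.923596… → 4.924

4.924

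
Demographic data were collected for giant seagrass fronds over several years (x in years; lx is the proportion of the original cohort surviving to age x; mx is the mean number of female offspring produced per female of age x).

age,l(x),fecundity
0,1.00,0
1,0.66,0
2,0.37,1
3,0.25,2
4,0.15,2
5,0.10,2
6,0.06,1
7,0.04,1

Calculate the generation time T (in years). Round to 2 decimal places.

lx·mx: 0, 0, 0.37, 0.5, 0.3, 0.2, 0.06, 0.04 → R0 = 1.47
x·lx·mx: 0, 0, 0.74, 1.5, 1.2, 1, 0.36, 0.28 → Σ = 5.08
T = 5.08 / 1.47 = 3.455782… → 3.46

3.46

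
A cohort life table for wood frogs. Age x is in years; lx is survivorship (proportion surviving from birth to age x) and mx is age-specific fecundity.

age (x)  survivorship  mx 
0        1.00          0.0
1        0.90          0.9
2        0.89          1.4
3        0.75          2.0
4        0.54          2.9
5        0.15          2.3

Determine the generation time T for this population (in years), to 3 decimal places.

lx·mx: 0, 0.81, 1.246, 1.5, 1.566, 0.345 → R0 = 5.467
x·lx·mx: 0, 0.81, 2.492, 4.5, 6.264, 1.725 → Σ = 15.791
T = 15.791 / 5.467 = 2.888421… → 2.888

2.888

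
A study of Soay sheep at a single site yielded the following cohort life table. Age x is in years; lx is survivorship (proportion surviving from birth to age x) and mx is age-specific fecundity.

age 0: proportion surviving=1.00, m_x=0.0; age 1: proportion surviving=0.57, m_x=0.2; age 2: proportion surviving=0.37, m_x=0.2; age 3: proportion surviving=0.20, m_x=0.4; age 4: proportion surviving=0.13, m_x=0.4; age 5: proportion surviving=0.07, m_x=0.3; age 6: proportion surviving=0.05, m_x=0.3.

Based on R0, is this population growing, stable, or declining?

declining

R0 = Σ lx·mx = 0 + 0.114 + 0.074 + 0.08 + 0.052 + 0.021 + 0.015 = 0.356
R0 < 1, so the population is declining.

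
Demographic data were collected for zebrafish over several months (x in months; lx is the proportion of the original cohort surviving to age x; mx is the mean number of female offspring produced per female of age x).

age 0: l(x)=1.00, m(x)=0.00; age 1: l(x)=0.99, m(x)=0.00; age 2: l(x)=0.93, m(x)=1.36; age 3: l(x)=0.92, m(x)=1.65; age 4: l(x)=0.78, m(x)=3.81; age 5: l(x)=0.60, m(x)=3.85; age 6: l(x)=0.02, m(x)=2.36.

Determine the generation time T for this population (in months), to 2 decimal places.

lx·mx: 0, 0, 1.2648, 1.518, 2.9718, 2.31, 0.0472 → R0 = 8.1118
x·lx·mx: 0, 0, 2.5296, 4.554, 11.8872, 11.55, 0.2832 → Σ = 30.804
T = 30.804 / 8.1118 = 3.797431… → 3.80

3.80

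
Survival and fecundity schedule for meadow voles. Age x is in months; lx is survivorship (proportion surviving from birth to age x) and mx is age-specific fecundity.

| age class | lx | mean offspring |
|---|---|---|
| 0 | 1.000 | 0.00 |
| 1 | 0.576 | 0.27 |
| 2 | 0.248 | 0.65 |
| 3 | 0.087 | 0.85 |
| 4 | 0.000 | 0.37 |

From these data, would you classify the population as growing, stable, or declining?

R0 = Σ lx·mx = 0 + 0.15552 + 0.1612 + 0.07395 + 0 = 0.39067
R0 < 1, so the population is declining.

declining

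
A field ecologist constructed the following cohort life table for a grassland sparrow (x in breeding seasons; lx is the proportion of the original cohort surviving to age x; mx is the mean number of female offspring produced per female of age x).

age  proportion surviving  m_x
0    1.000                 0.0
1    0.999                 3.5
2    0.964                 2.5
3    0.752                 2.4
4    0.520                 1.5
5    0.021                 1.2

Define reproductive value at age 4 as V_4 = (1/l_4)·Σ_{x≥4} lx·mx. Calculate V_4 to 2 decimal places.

1.55

lx·mx for x ≥ 4: 0.78, 0.0252 → sum = 0.8052
V_4 = 0.8052 / l_4 = 0.8052 / 0.52 = 1.548462… → 1.55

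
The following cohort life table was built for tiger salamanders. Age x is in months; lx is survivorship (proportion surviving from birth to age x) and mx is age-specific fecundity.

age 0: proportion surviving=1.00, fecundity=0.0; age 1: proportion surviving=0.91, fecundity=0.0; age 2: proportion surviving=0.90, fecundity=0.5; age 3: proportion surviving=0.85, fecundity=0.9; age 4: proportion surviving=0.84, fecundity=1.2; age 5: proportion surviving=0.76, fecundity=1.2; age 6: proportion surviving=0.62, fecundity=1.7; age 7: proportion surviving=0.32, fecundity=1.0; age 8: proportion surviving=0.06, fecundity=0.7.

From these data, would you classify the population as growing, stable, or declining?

growing

R0 = Σ lx·mx = 0 + 0 + 0.45 + 0.765 + 1.008 + 0.912 + 1.054 + 0.32 + 0.042 = 4.551
R0 > 1, so the population is growing.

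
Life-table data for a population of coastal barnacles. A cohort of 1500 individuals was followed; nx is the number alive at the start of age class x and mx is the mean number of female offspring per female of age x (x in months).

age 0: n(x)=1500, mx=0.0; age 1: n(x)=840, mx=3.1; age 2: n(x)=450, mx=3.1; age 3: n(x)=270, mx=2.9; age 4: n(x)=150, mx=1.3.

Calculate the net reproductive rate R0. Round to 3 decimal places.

3.318

lx = nx/n0 = nx/1500: 1, 0.56, 0.3, 0.18, 0.1
lx·mx by age: 0, 1.736, 0.93, 0.522, 0.13
R0 = Σ lx·mx = 3.318 → 3.318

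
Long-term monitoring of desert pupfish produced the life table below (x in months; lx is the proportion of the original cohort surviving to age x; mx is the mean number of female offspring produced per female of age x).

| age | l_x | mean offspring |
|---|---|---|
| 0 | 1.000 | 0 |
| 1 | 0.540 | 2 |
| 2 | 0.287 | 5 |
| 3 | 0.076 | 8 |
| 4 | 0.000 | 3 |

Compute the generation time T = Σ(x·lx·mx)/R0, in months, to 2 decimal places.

lx·mx: 0, 1.08, 1.435, 0.608, 0 → R0 = 3.123
x·lx·mx: 0, 1.08, 2.87, 1.824, 0 → Σ = 5.774
T = 5.774 / 3.123 = 1.848863… → 1.85

1.85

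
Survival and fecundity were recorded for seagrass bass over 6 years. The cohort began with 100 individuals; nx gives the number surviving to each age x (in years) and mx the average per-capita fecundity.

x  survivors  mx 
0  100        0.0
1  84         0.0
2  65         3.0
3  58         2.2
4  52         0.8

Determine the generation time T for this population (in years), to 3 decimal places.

lx = nx/n0 = nx/100: 1, 0.84, 0.65, 0.58, 0.52
lx·mx: 0, 0, 1.95, 1.276, 0.416 → R0 = 3.642
x·lx·mx: 0, 0, 3.9, 3.828, 1.664 → Σ = 9.392
T = 9.392 / 3.642 = 2.578803… → 2.579

2.579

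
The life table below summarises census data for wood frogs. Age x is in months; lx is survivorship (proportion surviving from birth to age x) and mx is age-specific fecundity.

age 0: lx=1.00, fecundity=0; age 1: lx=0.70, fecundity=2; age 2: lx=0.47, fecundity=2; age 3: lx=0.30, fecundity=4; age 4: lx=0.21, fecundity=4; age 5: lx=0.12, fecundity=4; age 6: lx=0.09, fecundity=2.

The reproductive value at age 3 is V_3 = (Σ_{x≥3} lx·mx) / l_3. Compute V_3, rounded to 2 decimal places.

lx·mx for x ≥ 3: 1.2, 0.84, 0.48, 0.18 → sum = 2.7
V_3 = 2.7 / l_3 = 2.7 / 0.3 = 9 → 9.00

9.00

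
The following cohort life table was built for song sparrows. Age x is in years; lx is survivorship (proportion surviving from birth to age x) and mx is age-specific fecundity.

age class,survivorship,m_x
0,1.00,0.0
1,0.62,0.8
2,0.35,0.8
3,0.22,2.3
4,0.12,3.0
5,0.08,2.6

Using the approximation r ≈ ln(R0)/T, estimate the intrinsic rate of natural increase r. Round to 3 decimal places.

0.225

R0 = Σ lx·mx = 0 + 0.496 + 0.28 + 0.506 + 0.36 + 0.208 = 1.85
Σ x·lx·mx = 5.054; T = 5.054/1.85 = 2.73189…
r ≈ ln(R0)/T = ln(1.85)/2.73189… = 0.22519… → 0.225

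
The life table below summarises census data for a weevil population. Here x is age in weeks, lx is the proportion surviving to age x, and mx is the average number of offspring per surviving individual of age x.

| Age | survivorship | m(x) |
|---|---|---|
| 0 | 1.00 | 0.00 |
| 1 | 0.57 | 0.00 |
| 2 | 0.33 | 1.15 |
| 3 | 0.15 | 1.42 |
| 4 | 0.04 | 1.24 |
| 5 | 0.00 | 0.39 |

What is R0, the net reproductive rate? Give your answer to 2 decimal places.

lx·mx by age: 0, 0, 0.3795, 0.213, 0.0496, 0
R0 = Σ lx·mx = 0.6421 → 0.64

0.64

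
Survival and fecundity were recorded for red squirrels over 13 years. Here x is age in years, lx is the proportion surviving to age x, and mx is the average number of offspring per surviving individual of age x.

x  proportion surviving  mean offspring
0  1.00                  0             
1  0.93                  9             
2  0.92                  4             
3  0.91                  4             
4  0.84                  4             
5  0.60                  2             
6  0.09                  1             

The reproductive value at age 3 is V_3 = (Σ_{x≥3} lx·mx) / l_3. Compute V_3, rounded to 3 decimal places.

9.110

lx·mx for x ≥ 3: 3.64, 3.36, 1.2, 0.09 → sum = 8.29
V_3 = 8.29 / l_3 = 8.29 / 0.91 = 9.10989… → 9.110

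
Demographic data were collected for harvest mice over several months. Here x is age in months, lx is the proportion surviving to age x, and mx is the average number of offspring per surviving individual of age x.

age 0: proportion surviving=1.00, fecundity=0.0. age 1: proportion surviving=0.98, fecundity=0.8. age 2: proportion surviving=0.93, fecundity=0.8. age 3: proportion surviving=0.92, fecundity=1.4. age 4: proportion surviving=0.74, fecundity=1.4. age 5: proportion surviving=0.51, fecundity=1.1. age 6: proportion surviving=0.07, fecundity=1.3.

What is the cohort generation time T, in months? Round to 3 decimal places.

3.026

lx·mx: 0, 0.784, 0.744, 1.288, 1.036, 0.561, 0.091 → R0 = 4.504
x·lx·mx: 0, 0.784, 1.488, 3.864, 4.144, 2.805, 0.546 → Σ = 13.631
T = 13.631 / 4.504 = 3.026421… → 3.026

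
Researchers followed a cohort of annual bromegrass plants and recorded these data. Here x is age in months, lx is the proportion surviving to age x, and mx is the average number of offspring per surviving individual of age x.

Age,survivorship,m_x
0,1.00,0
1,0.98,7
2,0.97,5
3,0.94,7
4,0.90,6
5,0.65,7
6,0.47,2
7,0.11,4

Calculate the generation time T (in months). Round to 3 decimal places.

3.017

lx·mx: 0, 6.86, 4.85, 6.58, 5.4, 4.55, 0.94, 0.44 → R0 = 29.62
x·lx·mx: 0, 6.86, 9.7, 19.74, 21.6, 22.75, 5.64, 3.08 → Σ = 89.37
T = 89.37 / 29.62 = 3.017218… → 3.017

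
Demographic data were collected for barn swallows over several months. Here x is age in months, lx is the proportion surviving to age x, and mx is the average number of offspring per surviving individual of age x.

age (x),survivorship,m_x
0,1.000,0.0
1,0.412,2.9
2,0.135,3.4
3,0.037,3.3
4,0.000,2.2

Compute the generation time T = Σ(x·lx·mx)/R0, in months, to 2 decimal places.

lx·mx: 0, 1.1948, 0.459, 0.1221, 0 → R0 = 1.7759
x·lx·mx: 0, 1.1948, 0.918, 0.3663, 0 → Σ = 2.4791
T = 2.4791 / 1.7759 = 1.395968… → 1.40

1.40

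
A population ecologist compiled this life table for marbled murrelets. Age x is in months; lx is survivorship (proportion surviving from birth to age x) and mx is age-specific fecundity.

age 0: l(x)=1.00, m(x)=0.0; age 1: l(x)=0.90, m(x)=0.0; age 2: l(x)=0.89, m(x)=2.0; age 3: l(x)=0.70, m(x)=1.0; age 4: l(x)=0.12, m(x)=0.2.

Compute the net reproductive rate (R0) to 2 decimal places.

2.50

lx·mx by age: 0, 0, 1.78, 0.7, 0.024
R0 = Σ lx·mx = 2.504 → 2.50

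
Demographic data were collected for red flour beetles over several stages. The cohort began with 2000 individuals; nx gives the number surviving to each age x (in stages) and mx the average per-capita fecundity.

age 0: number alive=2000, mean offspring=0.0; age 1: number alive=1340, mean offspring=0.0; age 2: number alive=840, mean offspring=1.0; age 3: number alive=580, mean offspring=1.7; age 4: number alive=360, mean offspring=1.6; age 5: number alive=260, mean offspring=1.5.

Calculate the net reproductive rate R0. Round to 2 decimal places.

lx = nx/n0 = nx/2000: 1, 0.67, 0.42, 0.29, 0.18, 0.13
lx·mx by age: 0, 0, 0.42, 0.493, 0.288, 0.195
R0 = Σ lx·mx = 1.396 → 1.40

1.40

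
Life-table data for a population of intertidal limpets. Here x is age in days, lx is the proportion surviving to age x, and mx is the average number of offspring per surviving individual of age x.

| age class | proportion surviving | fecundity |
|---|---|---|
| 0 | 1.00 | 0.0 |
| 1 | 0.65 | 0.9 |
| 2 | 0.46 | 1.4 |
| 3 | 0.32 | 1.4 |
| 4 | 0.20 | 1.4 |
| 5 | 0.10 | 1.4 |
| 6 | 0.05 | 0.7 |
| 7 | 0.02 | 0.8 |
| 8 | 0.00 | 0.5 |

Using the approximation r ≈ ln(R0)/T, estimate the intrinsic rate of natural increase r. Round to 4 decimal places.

R0 = Σ lx·mx = 0 + 0.585 + 0.644 + 0.448 + 0.28 + 0.14 + 0.035 + 0.016 + 0 = 2.148
Σ x·lx·mx = 5.359; T = 5.359/2.148 = 2.49488…
r ≈ ln(R0)/T = ln(2.148)/2.49488… = 0.306443… → 0.3064

0.3064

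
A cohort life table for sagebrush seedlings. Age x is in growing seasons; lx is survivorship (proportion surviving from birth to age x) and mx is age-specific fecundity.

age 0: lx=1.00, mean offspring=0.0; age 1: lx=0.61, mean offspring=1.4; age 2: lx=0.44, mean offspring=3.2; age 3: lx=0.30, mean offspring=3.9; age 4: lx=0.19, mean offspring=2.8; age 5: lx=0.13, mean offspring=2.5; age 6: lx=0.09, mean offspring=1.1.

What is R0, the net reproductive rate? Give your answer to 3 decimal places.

4.388

lx·mx by age: 0, 0.854, 1.408, 1.17, 0.532, 0.325, 0.099
R0 = Σ lx·mx = 4.388 → 4.388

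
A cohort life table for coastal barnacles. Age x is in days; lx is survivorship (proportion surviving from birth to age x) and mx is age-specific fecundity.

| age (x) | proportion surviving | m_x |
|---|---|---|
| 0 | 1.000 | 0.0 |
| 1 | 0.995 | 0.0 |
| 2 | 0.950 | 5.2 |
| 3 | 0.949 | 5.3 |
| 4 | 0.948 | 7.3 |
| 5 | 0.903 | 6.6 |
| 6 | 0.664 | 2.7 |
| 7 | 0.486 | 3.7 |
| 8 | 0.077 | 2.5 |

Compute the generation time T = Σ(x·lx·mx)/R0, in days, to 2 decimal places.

lx·mx: 0, 0, 4.94, 5.0297, 6.9204, 5.9598, 1.7928, 1.7982, 0.1925 → R0 = 26.6334
x·lx·mx: 0, 0, 9.88, 15.0891, 27.6816, 29.799, 10.7568, 12.5874, 1.54 → Σ = 107.3339
T = 107.3339 / 26.6334 = 4.030049… → 4.03

4.03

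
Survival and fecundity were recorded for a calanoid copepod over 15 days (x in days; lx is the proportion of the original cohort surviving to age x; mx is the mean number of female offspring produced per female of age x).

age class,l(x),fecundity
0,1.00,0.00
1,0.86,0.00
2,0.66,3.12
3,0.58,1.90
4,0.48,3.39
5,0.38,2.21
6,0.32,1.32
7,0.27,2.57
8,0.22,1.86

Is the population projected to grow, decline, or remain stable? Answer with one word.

R0 = Σ lx·mx = 0 + 0 + 2.0592 + 1.102 + 1.6272 + 0.8398 + 0.4224 + 0.6939 + 0.4092 = 7.1537
R0 > 1, so the population is growing.

growing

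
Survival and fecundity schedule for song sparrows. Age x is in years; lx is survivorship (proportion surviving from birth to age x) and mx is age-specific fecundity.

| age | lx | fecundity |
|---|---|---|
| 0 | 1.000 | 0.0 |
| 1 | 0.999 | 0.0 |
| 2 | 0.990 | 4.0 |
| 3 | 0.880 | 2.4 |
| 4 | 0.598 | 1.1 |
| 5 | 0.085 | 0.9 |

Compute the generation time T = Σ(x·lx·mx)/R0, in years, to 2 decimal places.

2.54

lx·mx: 0, 0, 3.96, 2.112, 0.6578, 0.0765 → R0 = 6.8063
x·lx·mx: 0, 0, 7.92, 6.336, 2.6312, 0.3825 → Σ = 17.2697
T = 17.2697 / 6.8063 = 2.537311… → 2.54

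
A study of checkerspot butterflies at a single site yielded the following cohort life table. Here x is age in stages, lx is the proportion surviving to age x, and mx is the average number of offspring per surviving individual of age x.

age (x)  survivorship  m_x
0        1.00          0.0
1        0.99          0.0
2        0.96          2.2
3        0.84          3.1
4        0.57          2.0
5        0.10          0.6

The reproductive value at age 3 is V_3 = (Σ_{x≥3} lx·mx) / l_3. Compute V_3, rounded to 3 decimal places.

lx·mx for x ≥ 3: 2.604, 1.14, 0.06 → sum = 3.804
V_3 = 3.804 / l_3 = 3.804 / 0.84 = 4.528571… → 4.529

4.529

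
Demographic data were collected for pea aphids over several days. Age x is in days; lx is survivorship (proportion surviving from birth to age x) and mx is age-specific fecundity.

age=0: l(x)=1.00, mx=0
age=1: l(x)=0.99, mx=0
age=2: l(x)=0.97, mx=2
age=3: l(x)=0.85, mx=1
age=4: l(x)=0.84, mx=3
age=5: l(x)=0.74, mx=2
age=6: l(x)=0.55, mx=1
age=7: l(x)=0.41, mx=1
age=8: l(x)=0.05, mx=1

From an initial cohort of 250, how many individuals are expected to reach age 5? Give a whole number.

185

Expected survivors = N0 · l_5 = 250 × 0.74 = 185 → 185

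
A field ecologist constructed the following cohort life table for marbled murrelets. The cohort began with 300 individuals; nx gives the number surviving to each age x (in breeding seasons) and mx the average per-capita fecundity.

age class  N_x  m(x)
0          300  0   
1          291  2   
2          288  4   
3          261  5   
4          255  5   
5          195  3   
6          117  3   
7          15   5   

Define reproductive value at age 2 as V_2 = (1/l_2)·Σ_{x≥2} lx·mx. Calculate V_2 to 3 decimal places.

16.469

lx = nx/n0 = nx/300: 1, 0.97, 0.96, 0.87, 0.85, 0.65, 0.39, 0.05
lx·mx for x ≥ 2: 3.84, 4.35, 4.25, 1.95, 1.17, 0.25 → sum = 15.81
V_2 = 15.81 / l_2 = 15.81 / 0.96 = 16.46875 → 16.469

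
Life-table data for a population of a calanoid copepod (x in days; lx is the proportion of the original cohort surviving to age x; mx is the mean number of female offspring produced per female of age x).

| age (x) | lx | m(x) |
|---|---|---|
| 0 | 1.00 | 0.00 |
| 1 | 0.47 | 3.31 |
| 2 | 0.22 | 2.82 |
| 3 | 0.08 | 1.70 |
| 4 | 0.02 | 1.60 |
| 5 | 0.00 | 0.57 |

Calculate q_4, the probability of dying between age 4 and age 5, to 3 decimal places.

1.000

q_4 = (l_4 − l_5) / l_4 = (0.02 − 0) / 0.02
     = 0.02 / 0.02 = 1 → 1.000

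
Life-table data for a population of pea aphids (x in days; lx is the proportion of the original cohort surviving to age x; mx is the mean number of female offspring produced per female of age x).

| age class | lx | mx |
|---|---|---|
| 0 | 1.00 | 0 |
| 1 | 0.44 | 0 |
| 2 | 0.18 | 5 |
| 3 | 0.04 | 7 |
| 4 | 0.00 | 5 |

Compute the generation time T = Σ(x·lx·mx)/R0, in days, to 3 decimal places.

2.237

lx·mx: 0, 0, 0.9, 0.28, 0 → R0 = 1.18
x·lx·mx: 0, 0, 1.8, 0.84, 0 → Σ = 2.64
T = 2.64 / 1.18 = 2.237288… → 2.237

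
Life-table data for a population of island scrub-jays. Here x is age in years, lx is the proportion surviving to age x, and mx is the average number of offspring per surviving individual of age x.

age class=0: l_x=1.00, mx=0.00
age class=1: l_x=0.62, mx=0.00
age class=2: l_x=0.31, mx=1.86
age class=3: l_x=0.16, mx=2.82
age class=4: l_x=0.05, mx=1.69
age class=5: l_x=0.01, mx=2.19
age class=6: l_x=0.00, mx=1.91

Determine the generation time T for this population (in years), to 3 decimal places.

2.605

lx·mx: 0, 0, 0.5766, 0.4512, 0.0845, 0.0219, 0 → R0 = 1.1342
x·lx·mx: 0, 0, 1.1532, 1.3536, 0.338, 0.1095, 0 → Σ = 2.9543
T = 2.9543 / 1.1342 = 2.604743… → 2.605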